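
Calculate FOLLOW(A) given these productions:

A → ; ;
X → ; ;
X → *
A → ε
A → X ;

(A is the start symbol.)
A is the start symbol, so $ ∈ FOLLOW(A).
A does not occur on any right-hand side.

Taking the union: FOLLOW(A) = { $ }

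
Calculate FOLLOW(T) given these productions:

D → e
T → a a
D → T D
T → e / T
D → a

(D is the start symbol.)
To compute FOLLOW(T), find every occurrence of T on a right-hand side N → α T β: add FIRST(β) \ {ε}, and if β is empty or nullable also add FOLLOW(N). Iterate to a fixed point.

In D → T D: T is followed by D, add FIRST(D) \ {ε} = { 'a', 'e' }
In T → e / T: T is at the end; this adds FOLLOW(T) to itself — nothing new

Taking the union: FOLLOW(T) = { 'a', 'e' }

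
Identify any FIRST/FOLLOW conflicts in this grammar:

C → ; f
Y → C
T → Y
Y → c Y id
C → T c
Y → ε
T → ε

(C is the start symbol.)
Yes. Y → C with FOLLOW(Y) on { 'c' }; Y → c Y id with FOLLOW(Y) on { 'c' }; T → Y with FOLLOW(T) on { 'c' }

Nullable non-terminals: T, Y.
FIRST sets used below: FIRST(Y) = { ';', 'c', ε }, FIRST(C) = { ';', 'c' }

T: nullable alternative(s) T → Y, T → ε; FOLLOW(T) = { 'c' }
  T → Y: FIRST \ {ε} = { ';', 'c' } — overlaps FOLLOW(T) on { 'c' }: CONFLICT
  T → ε: FIRST \ {ε} = { } — disjoint from FOLLOW(T)

Y: nullable alternative(s) Y → ε; FOLLOW(Y) = { 'c', 'id' }
  Y → C: FIRST \ {ε} = { ';', 'c' } — overlaps FOLLOW(Y) on { 'c' }: CONFLICT
  Y → c Y id: FIRST \ {ε} = { 'c' } — overlaps FOLLOW(Y) on { 'c' }: CONFLICT
  Y → ε: FIRST \ {ε} = { } — this is the only nullable alternative, skip

C has no nullable alternative, so no FIRST/FOLLOW check is needed there.

So the grammar has 3 FIRST/FOLLOW conflicts (marked CONFLICT above).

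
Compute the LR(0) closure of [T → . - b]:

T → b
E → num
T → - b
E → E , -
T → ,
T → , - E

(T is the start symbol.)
To compute CLOSURE, for each item [A → α.Bβ] where B is a non-terminal, add [B → .γ] for all productions B → γ; repeat for the newly added items until nothing changes.

Start with: [T → . - b]
The dot precedes the terminal '-', so nothing is added.

CLOSURE = { [T → . - b] }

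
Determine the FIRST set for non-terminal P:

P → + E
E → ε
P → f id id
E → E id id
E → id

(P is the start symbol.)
{ '+', 'f' }

To compute FIRST(P), examine every production with P on the left-hand side, reading each right-hand side left to right until a non-nullable symbol is reached.

From P → + E:
  - '+' is a terminal: add '+' and stop
From P → f id id:
  - f is a terminal: add 'f' and stop

Collecting: FIRST(P) = { '+', 'f' }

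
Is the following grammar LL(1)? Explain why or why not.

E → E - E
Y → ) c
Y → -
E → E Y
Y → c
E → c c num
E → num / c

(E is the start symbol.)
No. Predict set conflict for E: { 'c', 'num' }

A grammar is LL(1) if for each non-terminal N with multiple productions, the predict sets of those productions are pairwise disjoint, where PREDICT(N → α) = (FIRST(α) \ {ε}) ∪ (FOLLOW(N) if α ⇒* ε).

Relevant sets:
  FIRST(E) = { 'c', 'num' }

For E:
  PREDICT(E → E '-' E) = { 'c', 'num' }
  PREDICT(E → E Y) = { 'c', 'num' }
  PREDICT(E → c c num) = { 'c' }
  PREDICT(E → num '/' c) = { 'num' }
For Y:
  PREDICT(Y → ')' c) = { ')' }
  PREDICT(Y → '-') = { '-' }
  PREDICT(Y → c) = { 'c' }

Conflict found: Predict set conflict for E: { 'c', 'num' }
The grammar is NOT LL(1).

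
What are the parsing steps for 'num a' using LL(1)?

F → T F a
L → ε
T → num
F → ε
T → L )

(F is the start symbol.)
Stack is shown with the top on the left.

Stack      Input    Action
--------------------------
F $        num a $  output F → T F a
T F a $    num a $  output T → num
num F a $  num a $  match 'num'
F a $      a $      output F → ε
a $        a $      match 'a'
$          $        accept

The string is accepted.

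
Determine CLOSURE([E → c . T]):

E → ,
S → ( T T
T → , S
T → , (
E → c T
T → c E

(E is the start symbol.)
{ [E → c . T], [T → . , (], [T → . , S], [T → . c E] }

To compute CLOSURE, for each item [A → α.Bβ] where B is a non-terminal, add [B → .γ] for all productions B → γ; repeat for the newly added items until nothing changes.

Start with: [E → c . T]
  [E → c . T] has the dot before T: add [T → . , S], [T → . , (], [T → . c E]
No further items can be added.

CLOSURE = { [E → c . T], [T → . , (], [T → . , S], [T → . c E] }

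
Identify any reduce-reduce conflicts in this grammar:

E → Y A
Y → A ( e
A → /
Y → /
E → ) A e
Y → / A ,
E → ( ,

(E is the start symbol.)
Yes — I3: [A → / .] vs [Y → / .]

Augment with E' → E and build the canonical LR(0) collection (I0 = CLOSURE({[E' → . E]}), then GOTO on every symbol after a dot until no new states appear). It has 16 states:
  I0: { [A → . /], [E → . ( ,], [E → . ) A e], [E → . Y A], [E' → . E], [Y → . / A ,], [Y → . /], [Y → . A ( e] }  — shift
  I1: { [E → ( . ,] }  — shift
  I2: { [A → . /], [E → ) . A e] }  — shift
  I3: { [A → . /], [A → / .], [Y → / . A ,], [Y → / .] }  — shift, 2 reduces
  I4: { [Y → A . ( e] }  — shift
  I5: { [E' → E .] }  — accept
  I6: { [A → . /], [E → Y . A] }  — shift
  I7: { [A → / .] }  — reduce
  I8: { [E → Y A .] }  — reduce
  I9: { [Y → A ( . e] }  — shift
  I10: { [Y → A ( e .] }  — reduce
  I11: { [Y → / A . ,] }  — shift
  I12: { [Y → / A , .] }  — reduce
  I13: { [E → ) A . e] }  — shift
  I14: { [E → ) A e .] }  — reduce
  I15: { [E → ( , .] }  — reduce

I3 contains complete items [A → / .], [Y → / .] — reduce-reduce conflict.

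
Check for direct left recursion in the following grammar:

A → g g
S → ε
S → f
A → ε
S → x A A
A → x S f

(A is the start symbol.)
Direct left recursion occurs when N → N α for some non-terminal N (the right-hand side begins with the left-hand side itself).

A → g g: starts with g
S → ε: starts with ε
S → f: starts with f
A → ε: starts with ε
S → x A A: starts with x
A → x S f: starts with x

No direct left recursion found.

Answer: No direct left recursion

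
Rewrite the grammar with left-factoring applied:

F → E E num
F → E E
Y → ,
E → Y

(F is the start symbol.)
F → E E F'
F' → num
F' → ε
Y → ,
E → Y

Left-factoring transforms A → αβ₁ | αβ₂ into A → αA' and A' → β₁ | β₂
(α is the longest common prefix among the alternatives). Repeat until
no nonterminal has two alternatives with a common prefix.

Round 1: F has alternatives sharing prefix 'E E'. Introduce F': F → E E F'
  Add: F' → num
  Add: F' → ε

No remaining common prefixes — done.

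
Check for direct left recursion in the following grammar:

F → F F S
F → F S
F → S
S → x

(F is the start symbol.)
F → F F S: LEFT RECURSIVE (starts with F)
F → F S: LEFT RECURSIVE (starts with F)
F → S: starts with S
S → x: starts with x

The grammar has direct left recursion on: F.

Answer: Yes, F is left-recursive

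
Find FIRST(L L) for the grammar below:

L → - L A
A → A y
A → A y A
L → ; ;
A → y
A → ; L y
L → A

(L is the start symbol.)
{ '-', ';', 'y' }

FIRST sets of the non-terminals involved (from the grammar, by fixed-point iteration):
  FIRST(L) = { '-', ';', 'y' }

To compute FIRST(L L), process the symbols left to right:
Symbol L is a non-terminal. Add FIRST(L) \ {ε} = { '-', ';', 'y' }
L is not nullable (ε ∉ FIRST(L)), so stop here.
FIRST(L L) = { '-', ';', 'y' }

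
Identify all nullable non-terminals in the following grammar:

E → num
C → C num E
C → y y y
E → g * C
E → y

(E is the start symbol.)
None

A non-terminal is nullable if it can derive ε (the empty string): either it has an ε-production, or it has a production whose right-hand side consists entirely of nullable non-terminals.

There are no ε-productions, so no non-terminal can derive ε.
No non-terminals are nullable.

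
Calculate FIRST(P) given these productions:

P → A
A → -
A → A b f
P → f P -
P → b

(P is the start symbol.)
{ '-', 'b', 'f' }

To compute FIRST(P), examine every production with P on the left-hand side, reading each right-hand side left to right until a non-nullable symbol is reached.

FIRST sets of the other non-terminals involved (by the same procedure, iterated to a fixed point):
  FIRST(A) = { '-' }

From P → A:
  - A is a non-terminal: add FIRST(A) \ {ε} = { '-' }
    A is not nullable, so stop
From P → f P -:
  - f is a terminal: add 'f' and stop
From P → b:
  - b is a terminal: add 'b' and stop

Collecting: FIRST(P) = { '-', 'b', 'f' }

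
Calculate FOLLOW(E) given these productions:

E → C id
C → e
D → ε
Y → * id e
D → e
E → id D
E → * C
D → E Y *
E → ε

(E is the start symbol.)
To compute FOLLOW(E), find every occurrence of E on a right-hand side N → α E β: add FIRST(β) \ {ε}, and if β is empty or nullable also add FOLLOW(N). Iterate to a fixed point.

E is the start symbol, so $ ∈ FOLLOW(E).
In D → E Y *: E is followed by Y '*', add FIRST(Y '*') \ {ε} = { '*' }

Taking the union: FOLLOW(E) = { $, '*' }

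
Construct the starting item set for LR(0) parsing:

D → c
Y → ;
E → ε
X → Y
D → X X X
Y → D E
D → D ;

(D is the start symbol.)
First, augment the grammar with D' → D
I₀ = CLOSURE({ [D' → . D] }):
  [D' → . D] has the dot before D: add [D → . c], [D → . X X X], [D → . D ;]
  [D → . X X X] has the dot before X: add [X → . Y]
  [X → . Y] has the dot before Y: add [Y → . ;], [Y → . D E]
No further items can be added.

I₀ = { [D → . D ;], [D → . X X X], [D → . c], [D' → . D], [X → . Y], [Y → . ;], [Y → . D E] }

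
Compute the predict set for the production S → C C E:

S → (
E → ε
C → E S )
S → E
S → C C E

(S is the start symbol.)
PREDICT(S → C C E) = (FIRST(RHS) \ {ε}) ∪ (FOLLOW(S) if ε ∈ FIRST(RHS), i.e. RHS ⇒* ε)
FIRST(C) = { '(', ')' }
FIRST(C C E) = { '(', ')' }
ε ∉ FIRST(C C E), so FOLLOW(S) is not added.
PREDICT(S → C C E) = { '(', ')' }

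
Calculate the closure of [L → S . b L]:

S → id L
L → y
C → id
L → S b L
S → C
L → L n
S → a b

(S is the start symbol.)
{ [L → S . b L] }

Start with: [L → S . b L]
The dot precedes the terminal b, so nothing is added.

CLOSURE = { [L → S . b L] }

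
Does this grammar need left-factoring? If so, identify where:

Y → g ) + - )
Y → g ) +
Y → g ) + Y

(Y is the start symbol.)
Left-factoring is needed when two productions for the same non-terminal
share a common prefix on the right-hand side.

Productions for Y:
  Y → g ) + - )
  Y → g ) +
  Y → g ) + Y

Found common prefix 'g ) +' in productions for Y

Answer: Yes, Y has productions with common prefix 'g ) +'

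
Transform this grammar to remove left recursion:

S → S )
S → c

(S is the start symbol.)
S is directly left-recursive. The standard transformation for
  A → A α₁ | ... | A α_m | β₁ | ... | β_n
is
  A  → β₁ A' | ... | β_n A'
  A' → α₁ A' | ... | α_m A' | ε

S → c becomes S → c S'
S → S ) becomes S' → ) S'
Add S' → ε

Resulting grammar:
S → c S'
S' → ) S'
S' → ε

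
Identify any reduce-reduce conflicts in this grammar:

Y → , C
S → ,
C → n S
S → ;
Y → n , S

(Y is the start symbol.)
A reduce-reduce conflict occurs when an LR(0) state has two complete items [A → α .] and [B → β .] — both call for a reduction, and with no lookahead the parser cannot choose between them.

Augment with Y' → Y and build the canonical LR(0) collection (I0 = CLOSURE({[Y' → . Y]}), then GOTO on every symbol after a dot until no new states appear). It has 11 states:
  I0: { [Y → . , C], [Y → . n , S], [Y' → . Y] }  — shift
  I1: { [C → . n S], [Y → , . C] }  — shift
  I2: { [Y' → Y .] }  — accept
  I3: { [Y → n . , S] }  — shift
  I4: { [S → . ,], [S → . ;], [Y → n , . S] }  — shift
  I5: { [S → , .] }  — reduce
  I6: { [S → ; .] }  — reduce
  I7: { [Y → n , S .] }  — reduce
  I8: { [Y → , C .] }  — reduce
  I9: { [C → n . S], [S → . ,], [S → . ;] }  — shift
  I10: { [C → n S .] }  — reduce

No state contains more than one complete item.

Answer: No reduce-reduce conflicts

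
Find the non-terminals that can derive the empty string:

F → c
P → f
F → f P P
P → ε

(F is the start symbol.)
{ 'P' }

ε-productions: P → ε
So P is immediately nullable.
No further non-terminal can be added: every production for the remaining non-terminals contains a terminal or a non-nullable non-terminal.
Nullable = { 'P' }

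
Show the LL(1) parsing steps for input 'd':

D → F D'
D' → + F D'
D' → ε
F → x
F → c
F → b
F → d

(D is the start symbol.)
LL(1) parsing maintains a stack (initially the start symbol over $) and the input. At each step: if the stack top is a terminal, match it against the current input token; if it is a non-terminal N, replace it with the RHS of M[N, lookahead] (the unique production whose predict set contains the lookahead).

Stack is shown with the top on the left.

Stack   Input  Action
---------------------
D $     d $    output D → F D'
F D' $  d $    output F → d
d D' $  d $    match 'd'
D' $    $      output D' → ε
$       $      accept

The string is accepted.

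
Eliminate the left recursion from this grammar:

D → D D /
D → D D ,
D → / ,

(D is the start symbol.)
D is directly left-recursive. The standard transformation for
  A → A α₁ | ... | A α_m | β₁ | ... | β_n
is
  A  → β₁ A' | ... | β_n A'
  A' → α₁ A' | ... | α_m A' | ε

D → / , becomes D → / , D'
D → D D / becomes D' → D / D'
D → D D , becomes D' → D , D'
Add D' → ε

Resulting grammar:
D → / , D'
D' → D / D'
D' → D , D'
D' → ε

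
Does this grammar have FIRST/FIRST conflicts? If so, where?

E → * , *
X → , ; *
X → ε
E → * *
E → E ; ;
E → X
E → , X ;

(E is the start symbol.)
Yes. E → '*' ',' '*' / E → '*' '*' on { '*' }; E → '*' ',' '*' / E → E ';' ';' on { '*' }; E → '*' '*' / E → E ';' ';' on { '*' }; E → E ';' ';' / E → X on { ',' }; E → E ';' ';' / E → ',' X ';' on { ',' }; E → X / E → ',' X ';' on { ',' }

A FIRST/FIRST conflict occurs when two productions N → α and N → β for the same non-terminal have FIRST(α) ∩ FIRST(β) ≠ ∅ (with ε ∈ FIRST of a nullable right-hand side, so two nullable alternatives also conflict).

FIRST sets of the non-terminals at (or reachable through a nullable prefix from) the front of some alternative:
  FIRST(E) = { '*', ',', ';', ε }
  FIRST(X) = { ',', ε }

Productions for E:
  E → * , *: FIRST = { '*' }
  E → * *: FIRST = { '*' }
  E → E ; ;: FIRST = { '*', ',', ';' }
  E → X: FIRST = { ',', ε }
  E → , X ;: FIRST = { ',' }
Productions for X:
  X → , ; *: FIRST = { ',' }
  X → ε: FIRST = { ε }

Conflict for E: E → * , * and E → * *
  Overlap: { '*' }
Conflict for E: E → * , * and E → E ; ;
  Overlap: { '*' }
Conflict for E: E → * * and E → E ; ;
  Overlap: { '*' }
Conflict for E: E → E ; ; and E → X
  Overlap: { ',' }
Conflict for E: E → E ; ; and E → , X ;
  Overlap: { ',' }
Conflict for E: E → X and E → , X ;
  Overlap: { ',' }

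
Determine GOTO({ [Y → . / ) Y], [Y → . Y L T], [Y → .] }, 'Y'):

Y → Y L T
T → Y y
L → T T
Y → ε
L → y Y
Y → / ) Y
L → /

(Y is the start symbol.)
GOTO(I, 'Y') = CLOSURE({ [A → αX.β] : [A → α.Xβ] ∈ I, X = 'Y' })

Items with dot before 'Y', with the dot advanced:
  [Y → . Y L T] → [Y → Y . L T]
Closure of the advanced items:
  [Y → Y . L T] has the dot before L: add [L → . T T], [L → . y Y], [L → . /]
  [L → . T T] has the dot before T: add [T → . Y y]
  [T → . Y y] has the dot before Y: add [Y → . Y L T], [Y → .], [Y → . / ) Y]

GOTO = { [L → . /], [L → . T T], [L → . y Y], [T → . Y y], [Y → . / ) Y], [Y → . Y L T], [Y → .], [Y → Y . L T] }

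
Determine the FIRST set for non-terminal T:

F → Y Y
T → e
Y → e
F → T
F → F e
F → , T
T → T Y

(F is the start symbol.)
To compute FIRST(T), examine every production with T on the left-hand side, reading each right-hand side left to right until a non-nullable symbol is reached.

From T → e:
  - e is a terminal: add 'e' and stop
From T → T Y:
  - T is the symbol being defined: contributes nothing new
    T is not nullable, so stop

Collecting: FIRST(T) = { 'e' }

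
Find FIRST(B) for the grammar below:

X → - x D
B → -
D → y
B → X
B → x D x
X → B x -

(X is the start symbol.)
To compute FIRST(B), examine every production with B on the left-hand side, reading each right-hand side left to right until a non-nullable symbol is reached.

FIRST sets of the other non-terminals involved (by the same procedure, iterated to a fixed point):
  FIRST(X) = { '-', 'x' }

From B → -:
  - '-' is a terminal: add '-' and stop
From B → X:
  - X is a non-terminal: add FIRST(X) \ {ε} = { '-', 'x' }
    X is not nullable, so stop
From B → x D x:
  - x is a terminal: add 'x' and stop

Collecting: FIRST(B) = { '-', 'x' }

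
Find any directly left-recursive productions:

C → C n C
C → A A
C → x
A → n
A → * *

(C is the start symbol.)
Direct left recursion occurs when N → N α for some non-terminal N (the right-hand side begins with the left-hand side itself).

C → C n C: LEFT RECURSIVE (starts with C)
C → A A: starts with A
C → x: starts with x
A → n: starts with n
A → * *: starts with '*'

The grammar has direct left recursion on: C.

Answer: Yes, C is left-recursive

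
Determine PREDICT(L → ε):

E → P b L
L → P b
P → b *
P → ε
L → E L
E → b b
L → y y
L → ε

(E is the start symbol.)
{ $, 'b', 'y' }

PREDICT(L → ε) = (FIRST(RHS) \ {ε}) ∪ (FOLLOW(L) if ε ∈ FIRST(RHS), i.e. RHS ⇒* ε)
The right-hand side is ε (FIRST(ε) = { ε }), so the predict set is FOLLOW(L) = { $, 'b', 'y' }
PREDICT(L → ε) = { $, 'b', 'y' }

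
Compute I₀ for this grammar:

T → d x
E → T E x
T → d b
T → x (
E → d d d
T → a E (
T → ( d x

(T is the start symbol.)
{ [T → . ( d x], [T → . a E (], [T → . d b], [T → . d x], [T → . x (], [T' → . T] }

First, augment the grammar with T' → T
I₀ = CLOSURE({ [T' → . T] }):
  [T' → . T] has the dot before T: add [T → . d x], [T → . d b], [T → . x (], [T → . a E (], [T → . ( d x]
No further items can be added.

I₀ = { [T → . ( d x], [T → . a E (], [T → . d b], [T → . d x], [T → . x (], [T' → . T] }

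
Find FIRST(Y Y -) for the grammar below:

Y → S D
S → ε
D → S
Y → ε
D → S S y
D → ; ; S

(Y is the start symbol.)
FIRST sets of the non-terminals involved (from the grammar, by fixed-point iteration):
  FIRST(Y) = { ';', 'y', ε }

To compute FIRST(Y Y -), process the symbols left to right:
Symbol Y is a non-terminal. Add FIRST(Y) \ {ε} = { ';', 'y' }
Y is nullable (ε ∈ FIRST(Y)), continue to the next symbol.
Symbol Y is a non-terminal. Add FIRST(Y) \ {ε} = { ';', 'y' }
Y is nullable (ε ∈ FIRST(Y)), continue to the next symbol.
Symbol - is a terminal. Add '-' and stop.
FIRST(Y Y -) = { '-', ';', 'y' }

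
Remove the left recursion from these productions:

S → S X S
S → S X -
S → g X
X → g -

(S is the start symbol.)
S is directly left-recursive. The standard transformation for
  A → A α₁ | ... | A α_m | β₁ | ... | β_n
is
  A  → β₁ A' | ... | β_n A'
  A' → α₁ A' | ... | α_m A' | ε

S → g X becomes S → g X S'
S → S X S becomes S' → X S S'
S → S X - becomes S' → X - S'
Add S' → ε

Productions for other non-terminals are unchanged:
  X → g -

Resulting grammar:
S → g X S'
S' → X S S'
S' → X - S'
S' → ε
X → g -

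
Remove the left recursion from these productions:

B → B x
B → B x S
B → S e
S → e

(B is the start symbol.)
B → S e B'
B' → x B'
B' → x S B'
B' → ε
S → e

B is directly left-recursive. The standard transformation for
  A → A α₁ | ... | A α_m | β₁ | ... | β_n
is
  A  → β₁ A' | ... | β_n A'
  A' → α₁ A' | ... | α_m A' | ε

B → S e becomes B → S e B'
B → B x becomes B' → x B'
B → B x S becomes B' → x S B'
Add B' → ε

Productions for other non-terminals are unchanged:
  S → e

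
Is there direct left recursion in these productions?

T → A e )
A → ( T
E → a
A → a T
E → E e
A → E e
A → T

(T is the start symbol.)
T → A e ): starts with A
A → ( T: starts with '('
E → a: starts with a
A → a T: starts with a
E → E e: LEFT RECURSIVE (starts with E)
A → E e: starts with E
A → T: starts with T

The grammar has direct left recursion on: E.

Answer: Yes, E is left-recursive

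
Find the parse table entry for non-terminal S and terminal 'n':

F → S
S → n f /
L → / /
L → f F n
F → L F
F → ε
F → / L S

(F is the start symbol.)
To find M[S, 'n'], we find productions for S where 'n' is in the predict set (PREDICT(N → α) = (FIRST(α) \ {ε}) ∪ (FOLLOW(N) if α ⇒* ε)).

S → n f /: PREDICT = { 'n' }
  'n' is in predict set, so this production goes in M[S, 'n']

M[S, 'n'] = S → n f /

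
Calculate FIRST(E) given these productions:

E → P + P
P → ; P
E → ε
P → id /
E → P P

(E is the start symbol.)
To compute FIRST(E), examine every production with E on the left-hand side, reading each right-hand side left to right until a non-nullable symbol is reached.

FIRST sets of the other non-terminals involved (by the same procedure, iterated to a fixed point):
  FIRST(P) = { ';', 'id' }

From E → P + P:
  - P is a non-terminal: add FIRST(P) \ {ε} = { ';', 'id' }
    P is not nullable, so stop
From E → ε:
  - ε-production, so ε ∈ FIRST(E)
From E → P P:
  - P is a non-terminal: add FIRST(P) \ {ε} = { ';', 'id' }
    P is not nullable, so stop

Collecting: FIRST(E) = { ';', 'id', ε }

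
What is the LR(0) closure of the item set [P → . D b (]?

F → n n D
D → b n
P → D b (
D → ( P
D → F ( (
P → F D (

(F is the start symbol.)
Start with: [P → . D b (]
  [P → . D b (] has the dot before D: add [D → . b n], [D → . ( P], [D → . F ( (]
  [D → . F ( (] has the dot before F: add [F → . n n D]
No further items can be added.

CLOSURE = { [D → . ( P], [D → . F ( (], [D → . b n], [F → . n n D], [P → . D b (] }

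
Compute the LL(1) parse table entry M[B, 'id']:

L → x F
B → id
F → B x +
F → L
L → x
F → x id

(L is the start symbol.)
B → id

To find M[B, 'id'], we find productions for B where 'id' is in the predict set (PREDICT(N → α) = (FIRST(α) \ {ε}) ∪ (FOLLOW(N) if α ⇒* ε)).

B → id: PREDICT = { 'id' }
  'id' is in predict set, so this production goes in M[B, 'id']

M[B, 'id'] = B → id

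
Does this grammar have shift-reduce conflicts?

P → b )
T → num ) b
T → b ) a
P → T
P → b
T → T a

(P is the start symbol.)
Augment with P' → P and build the canonical LR(0) collection (I0 = CLOSURE({[P' → . P]}), then GOTO on every symbol after a dot until no new states appear). It has 10 states:
  I0: { [P → . T], [P → . b )], [P → . b], [P' → . P], [T → . T a], [T → . b ) a], [T → . num ) b] }  — shift
  I1: { [P' → P .] }  — accept
  I2: { [P → T .], [T → T . a] }  — shift, reduce
  I3: { [P → b . )], [P → b .], [T → b . ) a] }  — shift, reduce
  I4: { [T → num . ) b] }  — shift
  I5: { [T → num ) . b] }  — shift
  I6: { [T → num ) b .] }  — reduce
  I7: { [P → b ) .], [T → b ) . a] }  — shift, reduce
  I8: { [T → b ) a .] }  — reduce
  I9: { [T → T a .] }  — reduce

I2 contains reduce item [P → T .] and shift item [T → T . a] — shift-reduce conflict.
I3 contains reduce item [P → b .] and shift items [P → b . )], [T → b . ) a] — shift-reduce conflict.
I7 contains reduce item [P → b ) .] and shift item [T → b ) . a] — shift-reduce conflict.

Answer: Yes — I2: [P → T .] vs [T → T . a]; I3: [P → b .] vs [P → b . )]; I7: [P → b ) .] vs [T → b ) . a]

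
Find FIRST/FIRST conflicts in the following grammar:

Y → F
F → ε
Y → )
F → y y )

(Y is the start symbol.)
FIRST sets of the non-terminals at (or reachable through a nullable prefix from) the front of some alternative:
  FIRST(F) = { 'y', ε }

Productions for Y:
  Y → F: FIRST = { 'y', ε }
  Y → ): FIRST = { ')' }
Productions for F:
  F → ε: FIRST = { ε }
  F → y y ): FIRST = { 'y' }

All alternatives of each non-terminal have pairwise disjoint FIRST sets.

Answer: No FIRST/FIRST conflicts.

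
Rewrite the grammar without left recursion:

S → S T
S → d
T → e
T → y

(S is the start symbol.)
S is directly left-recursive. The standard transformation for
  A → A α₁ | ... | A α_m | β₁ | ... | β_n
is
  A  → β₁ A' | ... | β_n A'
  A' → α₁ A' | ... | α_m A' | ε

S → d becomes S → d S'
S → S T becomes S' → T S'
Add S' → ε

Productions for other non-terminals are unchanged:
  T → e
  T → y

Resulting grammar:
S → d S'
S' → T S'
S' → ε
T → e
T → y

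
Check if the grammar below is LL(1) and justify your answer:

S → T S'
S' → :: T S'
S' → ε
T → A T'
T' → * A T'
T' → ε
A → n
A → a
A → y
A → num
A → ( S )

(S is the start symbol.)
Yes, the grammar is LL(1).

A grammar is LL(1) if for each non-terminal N with multiple productions, the predict sets of those productions are pairwise disjoint, where PREDICT(N → α) = (FIRST(α) \ {ε}) ∪ (FOLLOW(N) if α ⇒* ε).

Relevant sets:
  FOLLOW(S') = { $, ')' }
  FOLLOW(T') = { $, ')', '::' }

For S':
  PREDICT(S' → :: T S') = { '::' }
  PREDICT(S' → ε) = { $, ')' }
For T':
  PREDICT(T' → '*' A T') = { '*' }
  PREDICT(T' → ε) = { $, ')', '::' }
For A:
  PREDICT(A → n) = { 'n' }
  PREDICT(A → a) = { 'a' }
  PREDICT(A → y) = { 'y' }
  PREDICT(A → num) = { 'num' }
  PREDICT(A → '(' S ')') = { '(' }
S, T have a single production, so nothing to check there.

All predict sets are disjoint. The grammar IS LL(1).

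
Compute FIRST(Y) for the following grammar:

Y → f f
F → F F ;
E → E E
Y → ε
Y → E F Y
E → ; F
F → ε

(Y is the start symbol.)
{ ';', 'f', ε }

To compute FIRST(Y), examine every production with Y on the left-hand side, reading each right-hand side left to right until a non-nullable symbol is reached.

FIRST sets of the other non-terminals involved (by the same procedure, iterated to a fixed point):
  FIRST(E) = { ';' }

From Y → f f:
  - f is a terminal: add 'f' and stop
From Y → ε:
  - ε-production, so ε ∈ FIRST(Y)
From Y → E F Y:
  - E is a non-terminal: add FIRST(E) \ {ε} = { ';' }
    E is not nullable, so stop

Collecting: FIRST(Y) = { ';', 'f', ε }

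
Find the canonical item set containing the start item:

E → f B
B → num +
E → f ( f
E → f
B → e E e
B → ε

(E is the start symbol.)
{ [E → . f ( f], [E → . f B], [E → . f], [E' → . E] }

First, augment the grammar with E' → E
I₀ = CLOSURE({ [E' → . E] }):
  [E' → . E] has the dot before E: add [E → . f B], [E → . f ( f], [E → . f]
No further items can be added.

I₀ = { [E → . f ( f], [E → . f B], [E → . f], [E' → . E] }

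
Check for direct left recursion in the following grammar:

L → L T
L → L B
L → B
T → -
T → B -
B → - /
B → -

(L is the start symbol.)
L → L T: LEFT RECURSIVE (starts with L)
L → L B: LEFT RECURSIVE (starts with L)
L → B: starts with B
T → -: starts with '-'
T → B -: starts with B
B → - /: starts with '-'
B → -: starts with '-'

The grammar has direct left recursion on: L.

Answer: Yes, L is left-recursive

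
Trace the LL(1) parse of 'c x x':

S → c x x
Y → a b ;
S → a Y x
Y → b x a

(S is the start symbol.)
LL(1) parsing maintains a stack (initially the start symbol over $) and the input. At each step: if the stack top is a terminal, match it against the current input token; if it is a non-terminal N, replace it with the RHS of M[N, lookahead] (the unique production whose predict set contains the lookahead).

Stack is shown with the top on the left.

Stack    Input    Action
------------------------
S $      c x x $  output S → c x x
c x x $  c x x $  match 'c'
x x $    x x $    match 'x'
x $      x $      match 'x'
$        $        accept

The string is accepted.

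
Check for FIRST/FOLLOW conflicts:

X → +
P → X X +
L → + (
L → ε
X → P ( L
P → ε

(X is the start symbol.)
Yes. P → X X '+' with FOLLOW(P) on { '(' }; L → '+' '(' with FOLLOW(L) on { '+' }

A FIRST/FOLLOW conflict occurs when a non-terminal N has a nullable alternative N → β (β ⇒* ε) and another alternative N → α with FIRST(α) ∩ FOLLOW(N) ≠ ∅: on such a lookahead the parser cannot decide between expanding α and letting N vanish via β.

Nullable non-terminals: L, P.
FIRST sets used below: FIRST(X) = { '(', '+' }

L: nullable alternative(s) L → ε; FOLLOW(L) = { $, '(', '+' }
  L → + (: FIRST \ {ε} = { '+' } — overlaps FOLLOW(L) on { '+' }: CONFLICT
  L → ε: FIRST \ {ε} = { } — this is the only nullable alternative, skip

P: nullable alternative(s) P → ε; FOLLOW(P) = { '(' }
  P → X X +: FIRST \ {ε} = { '(', '+' } — overlaps FOLLOW(P) on { '(' }: CONFLICT
  P → ε: FIRST \ {ε} = { } — this is the only nullable alternative, skip

X has no nullable alternative, so no FIRST/FOLLOW check is needed there.

So the grammar has 2 FIRST/FOLLOW conflicts (marked CONFLICT above).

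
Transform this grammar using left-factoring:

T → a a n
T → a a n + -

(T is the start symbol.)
T → a a n T'
T' → ε
T' → + -

Left-factoring transforms A → αβ₁ | αβ₂ into A → αA' and A' → β₁ | β₂
(α is the longest common prefix among the alternatives). Repeat until
no nonterminal has two alternatives with a common prefix.

Round 1: T has alternatives sharing prefix 'a a n'. Introduce T': T → a a n T'
  Add: T' → ε
  Add: T' → + -

No remaining common prefixes — done.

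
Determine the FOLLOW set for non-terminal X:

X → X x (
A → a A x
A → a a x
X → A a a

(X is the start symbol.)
To compute FOLLOW(X), find every occurrence of X on a right-hand side N → α X β: add FIRST(β) \ {ε}, and if β is empty or nullable also add FOLLOW(N). Iterate to a fixed point.

X is the start symbol, so $ ∈ FOLLOW(X).
In X → X x (: X is followed by x '(', add FIRST(x '(') \ {ε} = { 'x' }

Taking the union: FOLLOW(X) = { $, 'x' }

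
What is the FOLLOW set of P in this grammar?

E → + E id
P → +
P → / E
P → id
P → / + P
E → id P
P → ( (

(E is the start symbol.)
{ $, 'id' }

In P → / + P: P is at the end; this adds FOLLOW(P) to itself — nothing new
In E → id P: P is at the end, add FOLLOW(E)

The FOLLOW sets referred to above (computed the same way, to a fixed point):
  FOLLOW(E) = { $, 'id' }

Taking the union: FOLLOW(P) = { $, 'id' }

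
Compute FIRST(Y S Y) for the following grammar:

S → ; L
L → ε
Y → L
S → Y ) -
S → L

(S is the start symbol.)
{ ')', ';', ε }

FIRST sets of the non-terminals involved (from the grammar, by fixed-point iteration):
  FIRST(Y) = { ε }
  FIRST(S) = { ')', ';', ε }

To compute FIRST(Y S Y), process the symbols left to right:
Symbol Y is a non-terminal. Add FIRST(Y) \ {ε} = { }
Y is nullable (ε ∈ FIRST(Y)), continue to the next symbol.
Symbol S is a non-terminal. Add FIRST(S) \ {ε} = { ')', ';' }
S is nullable (ε ∈ FIRST(S)), continue to the next symbol.
Symbol Y is a non-terminal. Add FIRST(Y) \ {ε} = { }
Y is nullable (ε ∈ FIRST(Y)), continue to the next symbol.
All symbols are nullable, so ε is in the result.
FIRST(Y S Y) = { ')', ';', ε }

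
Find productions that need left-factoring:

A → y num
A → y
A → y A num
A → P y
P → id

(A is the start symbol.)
Yes, A has productions with common prefix 'y'

Left-factoring is needed when two productions for the same non-terminal
share a common prefix on the right-hand side.

Productions for A:
  A → y num
  A → y
  A → y A num
  A → P y

Found common prefix 'y' in productions for A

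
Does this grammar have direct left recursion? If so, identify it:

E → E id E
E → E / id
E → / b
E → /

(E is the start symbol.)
Yes, E is left-recursive

E → E id E: LEFT RECURSIVE (starts with E)
E → E / id: LEFT RECURSIVE (starts with E)
E → / b: starts with '/'
E → /: starts with '/'

The grammar has direct left recursion on: E.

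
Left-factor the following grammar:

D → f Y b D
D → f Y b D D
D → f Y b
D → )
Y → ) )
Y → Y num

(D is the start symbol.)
D → f Y b D'
D' → D D''
D'' → ε
D'' → D
D' → ε
D → )
Y → ) )
Y → Y num

Left-factoring transforms A → αβ₁ | αβ₂ into A → αA' and A' → β₁ | β₂
(α is the longest common prefix among the alternatives). Repeat until
no nonterminal has two alternatives with a common prefix.

Round 1: D has alternatives sharing prefix 'f Y b'. Introduce D': D → f Y b D'
  Add: D' → D
  Add: D' → D D
  Add: D' → ε

Round 2: D' has alternatives sharing prefix 'D'. Introduce D'': D' → D D''
  Add: D'' → ε
  Add: D'' → D

No remaining common prefixes — done.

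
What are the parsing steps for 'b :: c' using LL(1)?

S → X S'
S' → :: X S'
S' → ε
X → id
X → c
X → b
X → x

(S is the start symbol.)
Stack is shown with the top on the left.

Stack      Input     Action
---------------------------
S $        b :: c $  output S → X S'
X S' $     b :: c $  output X → b
b S' $     b :: c $  match 'b'
S' $       :: c $    output S' → :: X S'
:: X S' $  :: c $    match '::'
X S' $     c $       output X → c
c S' $     c $       match 'c'
S' $       $         output S' → ε
$          $         accept

The string is accepted.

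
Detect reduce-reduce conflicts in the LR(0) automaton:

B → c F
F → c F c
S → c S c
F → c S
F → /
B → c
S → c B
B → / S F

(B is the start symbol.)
No reduce-reduce conflicts

A reduce-reduce conflict occurs when an LR(0) state has two complete items [A → α .] and [B → β .] — both call for a reduction, and with no lookahead the parser cannot choose between them.

Augment with B' → B and build the canonical LR(0) collection (I0 = CLOSURE({[B' → . B]}), then GOTO on every symbol after a dot until no new states appear). It has 22 states:
  I0: { [B → . / S F], [B → . c F], [B → . c], [B' → . B] }  — shift
  I1: { [B → / . S F], [S → . c B], [S → . c S c] }  — shift
  I2: { [B' → B .] }  — accept
  I3: { [B → c . F], [B → c .], [F → . /], [F → . c F c], [F → . c S] }  — shift, reduce
  I4: { [F → / .] }  — reduce
  I5: { [B → c F .] }  — reduce
  I6: { [F → . /], [F → . c F c], [F → . c S], [F → c . F c], [F → c . S], [S → . c B], [S → . c S c] }  — shift
  I7: { [F → c F . c] }  — shift
  I8: { [F → c S .] }  — reduce
  I9: { [B → . / S F], [B → . c F], [B → . c], [F → . /], [F → . c F c], [F → . c S], [F → c . F c], [F → c . S], [S → . c B], [S → . c S c], [S → c . B], [S → c . S c] }  — shift
  I10: { [B → / . S F], [F → / .], [S → . c B], [S → . c S c] }  — shift, reduce
  I11: { [S → c B .] }  — reduce
  I12: { [F → c S .], [S → c S . c] }  — shift, reduce
  I13: { [B → . / S F], [B → . c F], [B → . c], [B → c . F], [B → c .], [F → . /], [F → . c F c], [F → . c S], [F → c . F c], [F → c . S], [S → . c B], [S → . c S c], [S → c . B], [S → c . S c] }  — shift, reduce
  I14: { [B → c F .], [F → c F . c] }  — shift, reduce
  I15: { [F → c F c .] }  — reduce
  I16: { [S → c S c .] }  — reduce
  I17: { [B → / S . F], [F → . /], [F → . c F c], [F → . c S] }  — shift
  I18: { [B → . / S F], [B → . c F], [B → . c], [S → . c B], [S → . c S c], [S → c . B], [S → c . S c] }  — shift
  I19: { [S → c S . c] }  — shift
  I20: { [B → . / S F], [B → . c F], [B → . c], [B → c . F], [B → c .], [F → . /], [F → . c F c], [F → . c S], [S → . c B], [S → . c S c], [S → c . B], [S → c . S c] }  — shift, reduce
  I21: { [B → / S F .] }  — reduce

No state contains more than one complete item.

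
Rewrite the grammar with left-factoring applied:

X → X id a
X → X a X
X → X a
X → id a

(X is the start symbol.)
Left-factoring transforms A → αβ₁ | αβ₂ into A → αA' and A' → β₁ | β₂
(α is the longest common prefix among the alternatives). Repeat until
no nonterminal has two alternatives with a common prefix.

Round 1: X has alternatives sharing prefix 'X'. Introduce X': X → X X'
  Add: X' → id a
  Add: X' → a X
  Add: X' → a

Round 2: X' has alternatives sharing prefix 'a'. Introduce X'': X' → a X''
  Add: X'' → X
  Add: X'' → ε

No remaining common prefixes — done.

Resulting grammar:
X → X X'
X' → id a
X' → a X''
X'' → X
X'' → ε
X → id a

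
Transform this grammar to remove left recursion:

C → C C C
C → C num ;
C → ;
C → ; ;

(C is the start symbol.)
C → ; C'
C → ; ; C'
C' → C C C'
C' → num ; C'
C' → ε

C is directly left-recursive. The standard transformation for
  A → A α₁ | ... | A α_m | β₁ | ... | β_n
is
  A  → β₁ A' | ... | β_n A'
  A' → α₁ A' | ... | α_m A' | ε

C → ; becomes C → ; C'
C → ; ; becomes C → ; ; C'
C → C C C becomes C' → C C C'
C → C num ; becomes C' → num ; C'
Add C' → ε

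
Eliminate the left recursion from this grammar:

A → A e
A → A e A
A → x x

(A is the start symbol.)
A is directly left-recursive. The standard transformation for
  A → A α₁ | ... | A α_m | β₁ | ... | β_n
is
  A  → β₁ A' | ... | β_n A'
  A' → α₁ A' | ... | α_m A' | ε

A → x x becomes A → x x A'
A → A e becomes A' → e A'
A → A e A becomes A' → e A A'
Add A' → ε

Resulting grammar:
A → x x A'
A' → e A'
A' → e A A'
A' → ε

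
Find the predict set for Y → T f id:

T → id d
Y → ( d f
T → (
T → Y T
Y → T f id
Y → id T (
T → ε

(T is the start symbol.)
{ '(', 'f', 'id' }

PREDICT(Y → T f id) = (FIRST(RHS) \ {ε}) ∪ (FOLLOW(Y) if ε ∈ FIRST(RHS), i.e. RHS ⇒* ε)
FIRST(T) = { '(', 'f', 'id', ε }
FIRST(T f id) = { '(', 'f', 'id' }
ε ∉ FIRST(T f id), so FOLLOW(Y) is not added.
PREDICT(Y → T f id) = { '(', 'f', 'id' }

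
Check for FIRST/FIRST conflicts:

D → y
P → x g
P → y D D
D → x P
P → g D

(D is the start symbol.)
No FIRST/FIRST conflicts.

Productions for D:
  D → y: FIRST = { 'y' }
  D → x P: FIRST = { 'x' }
Productions for P:
  P → x g: FIRST = { 'x' }
  P → y D D: FIRST = { 'y' }
  P → g D: FIRST = { 'g' }

All alternatives of each non-terminal have pairwise disjoint FIRST sets.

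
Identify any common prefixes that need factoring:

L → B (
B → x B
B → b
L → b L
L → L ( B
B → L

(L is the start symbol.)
Left-factoring is needed when two productions for the same non-terminal
share a common prefix on the right-hand side.

Productions for L:
  L → B (
  L → b L
  L → L ( B
Productions for B:
  B → x B
  B → b
  B → L

No common prefixes found.

Answer: No, left-factoring is not needed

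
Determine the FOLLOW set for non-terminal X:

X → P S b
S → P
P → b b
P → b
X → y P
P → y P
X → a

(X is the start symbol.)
To compute FOLLOW(X), find every occurrence of X on a right-hand side N → α X β: add FIRST(β) \ {ε}, and if β is empty or nullable also add FOLLOW(N). Iterate to a fixed point.

X is the start symbol, so $ ∈ FOLLOW(X).
X does not occur on any right-hand side.

Taking the union: FOLLOW(X) = { $ }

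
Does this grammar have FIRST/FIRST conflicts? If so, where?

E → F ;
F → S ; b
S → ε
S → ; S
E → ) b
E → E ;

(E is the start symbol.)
FIRST sets of the non-terminals at (or reachable through a nullable prefix from) the front of some alternative:
  FIRST(F) = { ';' }
  FIRST(E) = { ')', ';' }

Productions for E:
  E → F ;: FIRST = { ';' }
  E → ) b: FIRST = { ')' }
  E → E ;: FIRST = { ')', ';' }
Productions for S:
  S → ε: FIRST = { ε }
  S → ; S: FIRST = { ';' }
F has only one production, so no FIRST/FIRST conflict is possible there.

Conflict for E: E → F ; and E → E ;
  Overlap: { ';' }
Conflict for E: E → ) b and E → E ;
  Overlap: { ')' }

Answer: Yes. E → F ';' / E → E ';' on { ';' }; E → ')' b / E → E ';' on { ')' }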